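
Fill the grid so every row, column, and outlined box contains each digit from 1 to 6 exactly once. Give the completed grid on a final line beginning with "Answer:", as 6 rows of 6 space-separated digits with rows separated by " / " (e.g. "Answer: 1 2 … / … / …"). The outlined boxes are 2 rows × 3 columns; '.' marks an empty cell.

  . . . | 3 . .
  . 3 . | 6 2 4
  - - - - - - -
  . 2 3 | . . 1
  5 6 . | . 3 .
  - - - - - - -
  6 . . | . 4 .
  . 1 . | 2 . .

Step 1. [r1c6∈{5}] r1c6's peers cover all but 5. So r1c6=5.
Step 2. [r3c1∈{4}] r3c1 has the single candidate 4. So r3c1=4.
Step 3. [r1c3∈{1,2,4,6}] across row 1, 6 lands solely at r1c3, so r1c3=6.
Step 4. [r5c2∈{5}] r5c2's peers cover all but 5. So r5c2=5.
Step 5. [r3c5∈{5,6}] across row 3, 6 lands solely at r3c5. So r3c5=6.
Step 6. [r2c1∈{1}] r2c1 has the single candidate 1, so r2c1=1.
Step 7. [r6c6∈{3,6}] 6 has one home in row 6: r6c6. So r6c6=6.
Step 8. [r6c1∈{3}] nothing but 3 survives at r6c1 ⇒ r6c1=3.
Step 9. [r5c4∈{1}] only 1 remains possible at r5c4, so r5c4=1.
Step 10. [r3c4∈{5}] nothing but 5 survives at r3c4. So r3c4=5.
Step 11. [r5c3∈{2}] r5c3 is down to just 2. So r5c3=2.
Step 12. [r4c6∈{2}] r4c6 is down to just 2 ⇒ r4c6=2.
Step 13. [r6c5∈{5}] r6c5 is down to just 5. So r6c5=5.
Step 14. [r6c3∈{4}] only 4 remains possible at r6c3 ⇒ r6c3=4.
Step 15. [r2c3∈{5}] only 5 remains possible at r2c3. So r2c3=5.
Step 16. [r1c2∈{4}] nothing but 4 survives at r1c2 ⇒ r1c2=4.
Step 17. [r4c3∈{1}] r4c3 has the single candidate 1. So r4c3=1.
Step 18. [r4c4∈{4}] nothing but 4 survives at r4c4, so r4c4=4.
Step 19. [r1c1∈{2}] nothing but 2 survives at r1c1, so r1c1=2.
Step 20. [r1c5∈{1}] r1c5 has the single candidate 1. So r1c5=1.
Step 21. [r5c6∈{3}] r5c6's peers cover all but 3. So r5c6=3.

Answer: 2 4 6 3 1 5 / 1 3 5 6 2 4 / 4 2 3 5 6 1 / 5 6 1 4 3 2 / 6 5 2 1 4 3 / 3 1 4 2 5 6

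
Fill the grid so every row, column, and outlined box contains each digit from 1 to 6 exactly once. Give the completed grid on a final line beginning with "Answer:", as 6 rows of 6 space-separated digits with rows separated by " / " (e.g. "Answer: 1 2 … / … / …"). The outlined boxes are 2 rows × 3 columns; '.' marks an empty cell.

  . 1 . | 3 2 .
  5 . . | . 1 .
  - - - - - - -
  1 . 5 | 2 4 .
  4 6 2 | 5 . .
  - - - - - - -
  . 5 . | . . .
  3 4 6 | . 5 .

Step 1. [r3c6∈{3,6}] 6 has one home in row 3: r3c6, so r3c6=6.
Step 2. [r2c6∈{4}] only 4 remains possible at r2c6, so r2c6=4.
Step 3. [r6c4∈{1}] nothing but 1 survives at r6c4, so r6c4=1.
Step 4. [r5c5∈{3,6}] col 5 places 6 nowhere but r5c5, so r5c5=6.
Step 5. [r5c6∈{2,3}] 3 has one home in row 5: r5c6. So r5c6=3.
Step 6. [r2c3∈{3}] only 3 remains possible at r2c3, so r2c3=3.
Step 7. [r5c1∈{2}] nothing but 2 survives at r5c1, so r5c1=2.
Step 8. [r4c6∈{1}] r4c6 is down to just 1. So r4c6=1.
Step 9. [r4c5∈{3}] r4c5 has the single candidate 3. So r4c5=3.
Step 10. [r5c4∈{4}] nothing but 4 survives at r5c4 ⇒ r5c4=4.
Step 11. [r2c2∈{2}] only 2 remains possible at r2c2. So r2c2=2.
Step 12. [r2c4∈{6}] r2c4 is down to just 6, so r2c4=6.
Step 13. [r3c2∈{3}] r3c2 has the single candidate 3, so r3c2=3.
Step 14. [r6c6∈{2}] nothing but 2 survives at r6c6 ⇒ r6c6=2.
Step 15. [r5c3∈{1}] r5c3's peers cover all but 1. So r5c3=1.
Step 16. [r1c1∈{6}] r1c1's peers cover all but 6. So r1c1=6.
Step 17. [r1c3∈{4}] r1c3 is down to just 4. So r1c3=4.
Step 18. [r1c6∈{5}] r1c6 has the single candidate 5, so r1c6=5.

Answer: 6 1 4 3 2 5 / 5 2 3 6 1 4 / 1 3 5 2 4 6 / 4 6 2 5 3 1 / 2 5 1 4 6 3 / 3 4 6 1 5 2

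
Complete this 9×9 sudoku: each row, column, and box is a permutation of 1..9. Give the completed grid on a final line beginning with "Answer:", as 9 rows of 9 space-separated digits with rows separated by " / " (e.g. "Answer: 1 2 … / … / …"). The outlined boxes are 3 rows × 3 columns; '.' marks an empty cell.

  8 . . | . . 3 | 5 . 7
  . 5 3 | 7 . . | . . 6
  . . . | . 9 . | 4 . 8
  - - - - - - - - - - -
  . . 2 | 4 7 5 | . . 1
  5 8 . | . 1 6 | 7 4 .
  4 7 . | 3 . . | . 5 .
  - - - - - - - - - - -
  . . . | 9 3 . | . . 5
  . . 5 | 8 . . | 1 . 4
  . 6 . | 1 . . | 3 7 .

Step 1. [r5c3∈{9}] r5c3's peers cover all but 9. So r5c3=9.
Step 2. [r5c4∈{2}] r5c4's peers cover all but 2. So r5c4=2.
Step 3. [r6c3∈{1,6}] 1 has one home in row 6: r6c3 ⇒ r6c3=1.
Step 4. [r6c7∈{2,6,8,9}] across row 6, 6 lands solely at r6c7 ⇒ r6c7=6.
Step 5. [r3c8∈{1,2,3}] r3c8 is the only open cell in row 3 admitting 3 ⇒ r3c8=3.
Step 6. [r7c8∈{2,6,8}] in row 7, 6 fits only at r7c8, so r7c8=6.
Step 7. [r1c4∈{6}] r1c4's peers cover all but 6 ⇒ r1c4=6.
Step 8. [r1c3∈{4}] r1c3's peers cover all but 4. So r1c3=4.
Step 9. [r1c5∈{2}] only 2 remains possible at r1c5 ⇒ r1c5=2.
Step 10. [r7c7∈{2,8}] r7c7 is the only open cell in box 9 admitting 8 ⇒ r7c7=8.
Step 11. [r7c3∈{7}] nothing but 7 survives at r7c3, so r7c3=7.
Step 12. [r4c7∈{9}] only 9 remains possible at r4c7. So r4c7=9.
Step 13. [r3c1∈{1,2,6,7}] r3c1 is the only open cell in row 3 admitting 7 ⇒ r3c1=7.
Step 14. [r3c2∈{1,2}] row 3 places 2 nowhere but r3c2 ⇒ r3c2=2.
Step 15. [r9c9∈{2,9}] col 9 places 9 nowhere but r9c9 ⇒ r9c9=9.
Step 16. [r9c1∈{2}] nothing but 2 survives at r9c1. So r9c1=2.
Step 17. [r9c6∈{4}] r9c6 has the single candidate 4 ⇒ r9c6=4.
Step 18. [r8c8∈{2}] only 2 remains possible at r8c8. So r8c8=2.
Step 19. [r6c5∈{8}] r6c5 has the single candidate 8 ⇒ r6c5=8.
Step 20. [r4c2∈{3}] r4c2's peers cover all but 3, so r4c2=3.
Step 21. [r8c2∈{9}] nothing but 9 survives at r8c2. So r8c2=9.
Step 22. [r1c2∈{1}] only 1 remains possible at r1c2. So r1c2=1.
Step 23. [r2c8∈{1,9}] 1 has one home in col 8: r2c8, so r2c8=1.
Step 24. [r2c5∈{4}] r2c5's peers cover all but 4 ⇒ r2c5=4.
Step 25. [r6c6∈{9}] only 9 remains possible at r6c6. So r6c6=9.
Step 26. [r4c1∈{6}] nothing but 6 survives at r4c1. So r4c1=6.
Step 27. [r3c6∈{1}] r3c6 is down to just 1, so r3c6=1.
Step 28. [r3c4∈{5}] r3c4 has the single candidate 5, so r3c4=5.
Step 29. [r8c1∈{3}] only 3 remains possible at r8c1, so r8c1=3.
Step 30. [r6c9∈{2}] r6c9 is down to just 2 ⇒ r6c9=2.
Step 31. [r9c3∈{8}] r9c3's peers cover all but 8 ⇒ r9c3=8.
Step 32. [r2c6∈{8}] r2c6 has the single candidate 8, so r2c6=8.
Step 33. [r7c6∈{2}] r7c6 is down to just 2. So r7c6=2.
Step 34. [r9c5∈{5}] r9c5 is down to just 5. So r9c5=5.
Step 35. [r7c2∈{4}] r7c2's peers cover all but 4. So r7c2=4.
Step 36. [r2c1∈{9}] r2c1 is down to just 9 ⇒ r2c1=9.
Step 37. [r5c9∈{3}] r5c9 has the single candidate 3, so r5c9=3.
Step 38. [r7c1∈{1}] r7c1 has the single candidate 1. So r7c1=1.
Step 39. [r8c5∈{6}] r8c5 is down to just 6. So r8c5=6.
Step 40. [r4c8∈{8}] only 8 remains possible at r4c8, so r4c8=8.
Step 41. [r2c7∈{2}] only 2 remains possible at r2c7 ⇒ r2c7=2.
Step 42. [r1c8∈{9}] r1c8 is down to just 9 ⇒ r1c8=9.
Step 43. [r8c6∈{7}] r8c6 has the single candidate 7, so r8c6=7.
Step 44. [r3c3∈{6}] nothing but 6 survives at r3c3, so r3c3=6.

Answer: 8 1 4 6 2 3 5 9 7 / 9 5 3 7 4 8 2 1 6 / 7 2 6 5 9 1 4 3 8 / 6 3 2 4 7 5 9 8 1 / 5 8 9 2 1 6 7 4 3 / 4 7 1 3 8 9 6 5 2 / 1 4 7 9 3 2 8 6 5 / 3 9 5 8 6 7 1 2 4 / 2 6 8 1 5 4 3 7 9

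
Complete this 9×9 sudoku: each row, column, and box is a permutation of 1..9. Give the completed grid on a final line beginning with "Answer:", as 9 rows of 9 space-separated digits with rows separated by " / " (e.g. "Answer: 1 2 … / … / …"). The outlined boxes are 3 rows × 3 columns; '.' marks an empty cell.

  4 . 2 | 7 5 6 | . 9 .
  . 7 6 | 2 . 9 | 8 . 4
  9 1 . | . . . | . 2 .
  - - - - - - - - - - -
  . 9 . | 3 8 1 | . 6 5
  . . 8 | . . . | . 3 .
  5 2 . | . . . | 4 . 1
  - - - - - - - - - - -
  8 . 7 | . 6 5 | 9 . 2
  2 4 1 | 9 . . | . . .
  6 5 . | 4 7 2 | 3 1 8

Step 1. [r8c5∈{3}] nothing but 3 survives at r8c5. So r8c5=3.
Step 2. [r3c6∈{3,4,8}] in col 6, 3 fits only at r3c6 ⇒ r3c6=3.
Step 3. [r5c5∈{2,4,9}] r5c5 is the only open cell in col 5 admitting 2, so r5c5=2.
Step 4. [r5c7∈{7}] nothing but 7 survives at r5c7, so r5c7=7.
Step 5. [r3c9∈{6,7}] across row 3, 7 lands solely at r3c9. So r3c9=7.
Step 6. [r2c8∈{5}] only 5 remains possible at r2c8, so r2c8=5.
Step 7. [r6c4∈{6}] r6c4 has the single candidate 6, so r6c4=6.
Step 8. [r3c7∈{6}] r3c7's peers cover all but 6 ⇒ r3c7=6.
Step 9. [r1c2∈{3,8}] row 1 places 8 nowhere but r1c2, so r1c2=8.
Step 10. [r9c3∈{9}] r9c3 has the single candidate 9 ⇒ r9c3=9.
Step 11. [r8c9∈{6}] r8c9 has the single candidate 6, so r8c9=6.
Step 12. [r4c1∈{7}] r4c1 is down to just 7, so r4c1=7.
Step 13. [r3c5∈{4}] r3c5 has the single candidate 4. So r3c5=4.
Step 14. [r5c4∈{5}] r5c4 has the single candidate 5, so r5c4=5.
Step 15. [r4c3∈{4}] nothing but 4 survives at r4c3. So r4c3=4.
Step 16. [r1c7∈{1}] only 1 remains possible at r1c7, so r1c7=1.
Step 17. [r5c1∈{1}] r5c1 is down to just 1 ⇒ r5c1=1.
Step 18. [r8c8∈{7}] nothing but 7 survives at r8c8, so r8c8=7.
Step 19. [r1c9∈{3}] r1c9 is down to just 3, so r1c9=3.
Step 20. [r5c2∈{6}] only 6 remains possible at r5c2, so r5c2=6.
Step 21. [r6c8∈{8}] r6c8 is down to just 8, so r6c8=8.
Step 22. [r5c6∈{4}] r5c6 is down to just 4. So r5c6=4.
Step 23. [r2c1∈{3}] nothing but 3 survives at r2c1. So r2c1=3.
Step 24. [r8c6∈{8}] only 8 remains possible at r8c6. So r8c6=8.
Step 25. [r7c8∈{4}] r7c8 has the single candidate 4 ⇒ r7c8=4.
Step 26. [r3c3∈{5}] r3c3 is down to just 5, so r3c3=5.
Step 27. [r6c3∈{3}] r6c3 is down to just 3. So r6c3=3.
Step 28. [r6c5∈{9}] r6c5 has the single candidate 9, so r6c5=9.
Step 29. [r6c6∈{7}] r6c6 has the single candidate 7 ⇒ r6c6=7.
Step 30. [r3c4∈{8}] r3c4's peers cover all but 8. So r3c4=8.
Step 31. [r5c9∈{9}] r5c9 is down to just 9 ⇒ r5c9=9.
Step 32. [r7c4∈{1}] only 1 remains possible at r7c4, so r7c4=1.
Step 33. [r7c2∈{3}] r7c2's peers cover all but 3, so r7c2=3.
Step 34. [r4c7∈{2}] r4c7 has the single candidate 2 ⇒ r4c7=2.
Step 35. [r2c5∈{1}] only 1 remains possible at r2c5, so r2c5=1.
Step 36. [r8c7∈{5}] r8c7 has the single candidate 5. So r8c7=5.

Answer: 4 8 2 7 5 6 1 9 3 / 3 7 6 2 1 9 8 5 4 / 9 1 5 8 4 3 6 2 7 / 7 9 4 3 8 1 2 6 5 / 1 6 8 5 2 4 7 3 9 / 5 2 3 6 9 7 4 8 1 / 8 3 7 1 6 5 9 4 2 / 2 4 1 9 3 8 5 7 6 / 6 5 9 4 7 2 3 1 8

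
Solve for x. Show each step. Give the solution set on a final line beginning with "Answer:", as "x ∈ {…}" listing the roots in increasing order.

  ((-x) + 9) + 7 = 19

Step 1. [((-x) + 9) + 7 = 19] 7 comes off first (subtract 7) ⇒ sub: (-x) + 9 = 12.
Step 2. [(-x) + 9 = 12] peel the +9: subtract 9 from each side ⇒ sub: -x = 3.
Step 3. [-x = 3] flip signs both sides, so neg: x = -3.

Answer: x ∈ {-3}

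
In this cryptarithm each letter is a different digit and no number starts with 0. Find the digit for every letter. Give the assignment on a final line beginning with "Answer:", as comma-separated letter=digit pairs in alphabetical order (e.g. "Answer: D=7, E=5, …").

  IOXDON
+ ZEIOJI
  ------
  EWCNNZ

Step 1. [col 1: N + I ≡ Z (mod 10)] several values work for I in column 1 (N + I ≡ Z (mod 10), carry-in 0); try I=4. So I=4.
Step 2. [col 1: N + I ≡ Z (mod 10)] no forcing yet in column 1 (carry-in 0); Z=3 is free and consistent — try it, so Z=3.
Step 3. [col 1: N + I ≡ Z (mod 10)] from column 1 (I=4, Z=3, carry-in 0, digits 3,4 already taken and all letters distinct): N must equal 9, so N=9.
Step 4. [col 2: O + J ≡ N (mod 10)] column 2 (O + J ≡ N (mod 10), carry-in 1) doesn't pin O yet; pick O=2 and continue ⇒ O=2.
Step 5. [col 2: O + J ≡ N (mod 10)] in column 2 we have O+J≡N with carry-in 1; given O=2, N=9 and digits 2,3,4,9 already taken and all letters distinct, that pins J to 6 ⇒ J=6.
Step 6. [col 3: D + O ≡ N (mod 10)] from column 3 (O=2, N=9, carry-in 0, digits 2,3,4,6,9 already taken and all letters distinct): D must equal 7 ⇒ D=7.
Step 7. [col 4: X + I ≡ C (mod 10)] column 4 reads X+I+carry(0)=C with I=4; with digits 2,3,4,6,7,9 already taken and all letters distinct, the only value for C is 5, so C=5.
Step 8. [col 4: X + I ≡ C (mod 10)] column 4 reads X+I+carry(0)=C with I=4, C=5; with digits 2,3,4,5,6,7,9 already taken and all letters distinct, the only value for X is 1, so X=1.
Step 9. [col 5: O + E ≡ W (mod 10)] column 5: given O=2, carry-in 0, and digits 1,2,3,4,5,6,7,9 already taken and all letters distinct, O+E≡W (mod 10) forces W=0, so W=0.
Step 10. [col 5: O + E ≡ W (mod 10)] from column 5 (O=2, W=0, carry-in 0, digits 0,1,2,3,4,5,6,7,9 already taken and all letters distinct): E must equal 8 ⇒ E=8.

Answer: C=5, D=7, E=8, I=4, J=6, N=9, O=2, W=0, X=1, Z=3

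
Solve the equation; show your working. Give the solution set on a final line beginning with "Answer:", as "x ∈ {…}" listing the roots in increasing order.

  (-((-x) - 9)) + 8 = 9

Step 1. [(-((-x) - 9)) + 8 = 9] peel the +8: subtract 8 from each side, so sub: -((-x) - 9) = 1.
Step 2. [-((-x) - 9) = 1] leading − — multiply by −1 ⇒ neg: (-x) - 9 = -1.
Step 3. [(-x) - 9 = -1] add 9: x sits inside (… - 9) ⇒ sub: -x = 8.
Step 4. [-x = 8] leading − — multiply by −1. So neg: x = -8.

Answer: x ∈ {-8}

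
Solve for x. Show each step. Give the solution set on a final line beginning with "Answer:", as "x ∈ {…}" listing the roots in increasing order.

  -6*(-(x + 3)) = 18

Step 1. [-6*(-(x + 3)) = 18] divide by the outer -6, so div: -(x + 3) = -3.
Step 2. [-(x + 3) = -3] flip signs both sides ⇒ neg: x + 3 = 3.
Step 3. [x + 3 = 3] subtract 3: x sits inside (… + 3). So sub: x = 0.

Answer: x ∈ {0}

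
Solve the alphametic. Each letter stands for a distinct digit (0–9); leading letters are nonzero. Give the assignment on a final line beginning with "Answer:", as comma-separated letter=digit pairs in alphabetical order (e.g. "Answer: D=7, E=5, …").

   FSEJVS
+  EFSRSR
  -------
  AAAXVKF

Step 1. [A] the sum has 7 digits but both addends have 6; that extra leading digit A is the final carry, namely 1, so A=1.
Step 2. [col 1: S + R ≡ F (mod 10)] column 1 (S + R ≡ F (mod 10), carry-in 0) doesn't pin S yet; pick S=3 and continue ⇒ S=3.
Step 3. [col 1: S + R ≡ F (mod 10)] column 1 (S + R ≡ F (mod 10), carry-in 0) doesn't pin F yet; pick F=8 and continue. So F=8.
Step 4. [col 1: S + R ≡ F (mod 10)] from column 1 (S=3, F=8, carry-in 0, digits 1,3,8 already taken and all letters distinct): R must equal 5, so R=5.
Step 5. [col 2: V + S ≡ K (mod 10)] column 2 (V + S ≡ K (mod 10), carry-in 0) doesn't pin K yet; pick K=7 and continue ⇒ K=7.
Step 6. [col 2: V + S ≡ K (mod 10)] from column 2 (S=3, K=7, carry-in 0, digits 1,3,5,7,8 already taken and all letters distinct): V must equal 4. So V=4.
Step 7. [col 3: J + R ≡ V (mod 10)] in column 3 we have J+R≡V with carry-in 0; given R=5, V=4 and digits 1,3,4,5,7,8 already taken and all letters distinct, that pins J to 9, so J=9.
Step 8. [col 4: E + S ≡ X (mod 10)] column 4 (E + S ≡ X (mod 10), carry-in 1) doesn't pin X yet; pick X=6 and continue ⇒ X=6.
Step 9. [col 4: E + S ≡ X (mod 10)] column 4: given S=3, X=6, carry-in 1, and digits 1,3,4,5,6,7,8,9 already taken and all letters distinct, E+S≡X (mod 10) forces E=2. So E=2.

Answer: A=1, E=2, F=8, J=9, K=7, R=5, S=3, V=4, X=6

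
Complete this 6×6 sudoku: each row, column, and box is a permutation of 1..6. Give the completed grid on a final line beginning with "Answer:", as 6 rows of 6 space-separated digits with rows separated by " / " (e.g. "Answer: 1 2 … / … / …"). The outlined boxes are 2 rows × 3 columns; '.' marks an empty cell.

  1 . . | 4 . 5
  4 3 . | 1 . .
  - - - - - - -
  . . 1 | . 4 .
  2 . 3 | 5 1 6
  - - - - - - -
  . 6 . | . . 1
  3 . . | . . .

Step 1. [r5c1∈{5}] nothing but 5 survives at r5c1. So r5c1=5.
Step 2. [r2c6∈{2}] r2c6 is down to just 2 ⇒ r2c6=2.
Step 3. [r3c4∈{2,3}] r3c4 is the only open cell in row 3 admitting 2, so r3c4=2.
Step 4. [r2c5∈{6}] r2c5's peers cover all but 6 ⇒ r2c5=6.
Step 5. [r5c3∈{2,4}] across row 5, 4 lands solely at r5c3, so r5c3=4.
Step 6. [r6c3∈{2}] nothing but 2 survives at r6c3. So r6c3=2.
Step 7. [r1c5∈{3}] nothing but 3 survives at r1c5. So r1c5=3.
Step 8. [r6c4∈{6}] nothing but 6 survives at r6c4 ⇒ r6c4=6.
Step 9. [r6c5∈{5}] only 5 remains possible at r6c5 ⇒ r6c5=5.
Step 10. [r3c1∈{6}] nothing but 6 survives at r3c1. So r3c1=6.
Step 11. [r5c5∈{2}] r5c5 has the single candidate 2 ⇒ r5c5=2.
Step 12. [r6c6∈{4}] r6c6 has the single candidate 4, so r6c6=4.
Step 13. [r1c2∈{2}] nothing but 2 survives at r1c2 ⇒ r1c2=2.
Step 14. [r1c3∈{6}] r1c3 has the single candidate 6 ⇒ r1c3=6.
Step 15. [r5c4∈{3}] r5c4 has the single candidate 3, so r5c4=3.
Step 16. [r2c3∈{5}] only 5 remains possible at r2c3, so r2c3=5.
Step 17. [r6c2∈{1}] nothing but 1 survives at r6c2 ⇒ r6c2=1.
Step 18. [r4c2∈{4}] only 4 remains possible at r4c2 ⇒ r4c2=4.
Step 19. [r3c6∈{3}] nothing but 3 survives at r3c6 ⇒ r3c6=3.
Step 20. [r3c2∈{5}] r3c2's peers cover all but 5 ⇒ r3c2=5.

Answer: 1 2 6 4 3 5 / 4 3 5 1 6 2 / 6 5 1 2 4 3 / 2 4 3 5 1 6 / 5 6 4 3 2 1 / 3 1 2 6 5 4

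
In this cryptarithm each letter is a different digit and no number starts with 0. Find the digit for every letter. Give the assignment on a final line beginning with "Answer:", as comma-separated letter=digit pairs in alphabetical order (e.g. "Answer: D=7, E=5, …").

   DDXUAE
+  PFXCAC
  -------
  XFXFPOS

Step 1. [col 1: E + C ≡ S (mod 10)] no forcing yet in column 1 (carry-in 0); S=9 is free and consistent — try it ⇒ S=9.
Step 2. [X] adding two 6-digit numbers gives at most 6+1 digits, and here it does — X is that final carry and must be 1. So X=1.
Step 3. [col 1: E + C ≡ S (mod 10)] no forcing yet in column 1 (carry-in 0); C=7 is free and consistent — try it ⇒ C=7.
Step 4. [col 1: E + C ≡ S (mod 10)] column 1: given C=7, S=9, carry-in 0, and digits 1,7,9 already taken and all letters distinct, E+C≡S (mod 10) forces E=2 ⇒ E=2.
Step 5. [col 2: A + A ≡ O (mod 10)] O=0 is one option consistent with column 2 (A + A ≡ O (mod 10), carry-in 0) — take it, so O=0.
Step 6. [col 2: A + A ≡ O (mod 10)] in column 2 we have A+A≡O with carry-in 0; given O=0 and digits 0,1,2,7,9 already taken and all letters distinct, that pins A to 5, so A=5.
Step 7. [col 3: U + C ≡ P (mod 10)] no forcing yet in column 3 (carry-in 1); P=4 is free and consistent — try it. So P=4.
Step 8. [col 3: U + C ≡ P (mod 10)] in column 3 we have U+C≡P with carry-in 1; given C=7, P=4 and digits 0,1,2,4,5,7,9 already taken and all letters distinct, that pins U to 6 ⇒ U=6.
Step 9. [col 4: X + X ≡ F (mod 10)] in column 4 we have X+X≡F with carry-in 1; given X=1 and digits 0,1,2,4,5,6,7,9 already taken and all letters distinct, that pins F to 3, so F=3.
Step 10. [col 5: D + F ≡ X (mod 10)] from column 5 (F=3, X=1, carry-in 0, digits 0,1,2,3,4,5,6,7,9 already taken and all letters distinct): D must equal 8. So D=8.

Answer: A=5, C=7, D=8, E=2, F=3, O=0, P=4, S=9, U=6, X=1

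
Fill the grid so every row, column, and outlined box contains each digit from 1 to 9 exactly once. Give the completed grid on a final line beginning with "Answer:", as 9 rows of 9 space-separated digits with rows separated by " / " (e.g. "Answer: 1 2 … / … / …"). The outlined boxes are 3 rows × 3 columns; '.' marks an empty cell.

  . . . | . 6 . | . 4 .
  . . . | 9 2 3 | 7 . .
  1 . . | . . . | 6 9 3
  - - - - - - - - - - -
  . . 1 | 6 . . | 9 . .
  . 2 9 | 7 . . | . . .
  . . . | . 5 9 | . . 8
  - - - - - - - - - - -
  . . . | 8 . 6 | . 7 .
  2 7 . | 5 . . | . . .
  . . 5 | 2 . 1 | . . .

Step 1. [r6c4∈{1,3,4}] col 4 places 3 nowhere but r6c4, so r6c4=3.
Step 2. [r8c6∈{4}] r8c6's peers cover all but 4 ⇒ r8c6=4.
Step 3. [r5c6∈{8}] only 8 remains possible at r5c6, so r5c6=8.
Step 4. [r4c5∈{4}] r4c5 is down to just 4 ⇒ r4c5=4.
Step 5. [r7c2∈{1,3,4,9}] in col 2, 1 fits only at r7c2 ⇒ r7c2=1.
Step 6. [r3c3∈{2,4,7,8}] in row 3, 2 fits only at r3c3 ⇒ r3c3=2.
Step 7. [r4c9∈{2,5,7}] r4c9 is the only open cell in col 9 admitting 7, so r4c9=7.
Step 8. [r9c5∈{3,7,9}] r9c5 is the only open cell in row 9 admitting 7. So r9c5=7.
Step 9. [r5c5∈{1}] r5c5 is down to just 1. So r5c5=1.
Step 10. [r1c4∈{1}] only 1 remains possible at r1c4, so r1c4=1.
Step 11. [r3c6∈{5,7}] r3c6 is the only open cell in row 3 admitting 7, so r3c6=7.
Step 12. [r3c2∈{4,5,8}] row 3 places 5 nowhere but r3c2 ⇒ r3c2=5.
Step 13. [r1c6∈{5}] only 5 remains possible at r1c6, so r1c6=5.
Step 14. [r1c9∈{2}] r1c9 has the single candidate 2. So r1c9=2.
Step 15. [r1c7∈{8}] r1c7 is down to just 8. So r1c7=8.
Step 16. [r7c7∈{2,3,4,5}] row 7 places 2 nowhere but r7c7. So r7c7=2.
Step 17. [r5c7∈{3,4,5}] across col 7, 5 lands solely at r5c7 ⇒ r5c7=5.
Step 18. [r7c9∈{4,5,9}] 5 has one home in row 7: r7c9 ⇒ r7c9=5.
Step 19. [r6c8∈{1,2,6}] across row 6, 2 lands solely at r6c8, so r6c8=2.
Step 20. [r4c8∈{3}] nothing but 3 survives at r4c8. So r4c8=3.
Step 21. [r5c1∈{3,4,6}] across row 5, 3 lands solely at r5c1, so r5c1=3.
Step 22. [r5c8∈{6}] r5c8 is down to just 6. So r5c8=6.
Step 23. [r4c2∈{8}] r4c2 has the single candidate 8, so r4c2=8.
Step 24. [r6c7∈{1,4}] 1 has one home in row 6: r6c7 ⇒ r6c7=1.
Step 25. [r9c7∈{3,4}] r9c7 is the only open cell in col 7 admitting 4 ⇒ r9c7=4.
Step 26. [r9c2∈{3,6,9}] across row 9, 3 lands solely at r9c2, so r9c2=3.
Step 27. [r7c3∈{4}] r7c3 has the single candidate 4, so r7c3=4.
Step 28. [r7c1∈{9}] r7c1's peers cover all but 9, so r7c1=9.
Step 29. [r2c9∈{1}] only 1 remains possible at r2c9, so r2c9=1.
Step 30. [r9c9∈{6,9}] 9 has one home in row 9: r9c9. So r9c9=9.
Step 31. [r9c1∈{6,8}] across row 9, 6 lands solely at r9c1 ⇒ r9c1=6.
Step 32. [r2c1∈{4,8}] col 1 places 8 nowhere but r2c1 ⇒ r2c1=8.
Step 33. [r2c2∈{4,6}] in row 2, 4 fits only at r2c2. So r2c2=4.
Step 34. [r1c1∈{7}] only 7 remains possible at r1c1. So r1c1=7.
Step 35. [r2c3∈{6}] r2c3's peers cover all but 6 ⇒ r2c3=6.
Step 36. [r7c5∈{3}] only 3 remains possible at r7c5 ⇒ r7c5=3.
Step 37. [r9c8∈{8}] nothing but 8 survives at r9c8, so r9c8=8.
Step 38. [r8c8∈{1}] nothing but 1 survives at r8c8, so r8c8=1.
Step 39. [r1c2∈{9}] r1c2 has the single candidate 9, so r1c2=9.
Step 40. [r8c5∈{9}] r8c5 has the single candidate 9 ⇒ r8c5=9.
Step 41. [r6c1∈{4}] r6c1 has the single candidate 4, so r6c1=4.
Step 42. [r8c7∈{3}] r8c7 has the single candidate 3, so r8c7=3.
Step 43. [r4c6∈{2}] only 2 remains possible at r4c6, so r4c6=2.
Step 44. [r5c9∈{4}] nothing but 4 survives at r5c9 ⇒ r5c9=4.
Step 45. [r6c2∈{6}] nothing but 6 survives at r6c2, so r6c2=6.
Step 46. [r3c4∈{4}] r3c4 has the single candidate 4, so r3c4=4.
Step 47. [r4c1∈{5}] only 5 remains possible at r4c1, so r4c1=5.
Step 48. [r6c3∈{7}] r6c3's peers cover all but 7. So r6c3=7.
Step 49. [r2c8∈{5}] r2c8 is down to just 5. So r2c8=5.
Step 50. [r1c3∈{3}] r1c3's peers cover all but 3 ⇒ r1c3=3.
Step 51. [r8c3∈{8}] nothing but 8 survives at r8c3, so r8c3=8.
Step 52. [r3c5∈{8}] nothing but 8 survives at r3c5 ⇒ r3c5=8.
Step 53. [r8c9∈{6}] r8c9's peers cover all but 6 ⇒ r8c9=6.

Answer: 7 9 3 1 6 5 8 4 2 / 8 4 6 9 2 3 7 5 1 / 1 5 2 4 8 7 6 9 3 / 5 8 1 6 4 2 9 3 7 / 3 2 9 7 1 8 5 6 4 / 4 6 7 3 5 9 1 2 8 / 9 1 4 8 3 6 2 7 5 / 2 7 8 5 9 4 3 1 6 / 6 3 5 2 7 1 4 8 9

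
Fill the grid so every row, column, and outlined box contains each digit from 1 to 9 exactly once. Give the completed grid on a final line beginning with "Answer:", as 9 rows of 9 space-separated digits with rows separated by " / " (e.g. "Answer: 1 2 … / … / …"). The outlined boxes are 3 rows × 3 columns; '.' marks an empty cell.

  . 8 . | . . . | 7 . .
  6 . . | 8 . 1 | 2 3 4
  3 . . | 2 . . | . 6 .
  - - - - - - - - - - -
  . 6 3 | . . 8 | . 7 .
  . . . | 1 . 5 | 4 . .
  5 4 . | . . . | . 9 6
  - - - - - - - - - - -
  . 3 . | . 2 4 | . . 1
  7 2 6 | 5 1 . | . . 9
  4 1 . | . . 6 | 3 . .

Step 1. [r1c9∈{5}] r1c9 is down to just 5 ⇒ r1c9=5.
Step 2. [r8c7∈{8}] nothing but 8 survives at r8c7 ⇒ r8c7=8.
Step 3. [r6c3∈{1,2,7,8}] row 6 places 8 nowhere but r6c3. So r6c3=8.
Step 4. [r3c7∈{1,9}] col 7 places 9 nowhere but r3c7, so r3c7=9.
Step 5. [r1c6∈{3,9}] col 6 places 9 nowhere but r1c6, so r1c6=9.
Step 6. [r3c6∈{7}] r3c6 has the single candidate 7 ⇒ r3c6=7.
Step 7. [r5c5∈{3,6,7,9}] 6 has one home in row 5: r5c5, so r5c5=6.
Step 8. [r4c9∈{2}] r4c9 has the single candidate 2, so r4c9=2.
Step 9. [r7c4∈{7,9}] across row 7, 7 lands solely at r7c4. So r7c4=7.
Step 10. [r3c3∈{1,4,5}] r3c3 is the only open cell in row 3 admitting 1. So r3c3=1.
Step 11. [r3c5∈{4,5}] 4 has one home in row 3: r3c5. So r3c5=4.
Step 12. [r6c4∈{3}] r6c4's peers cover all but 3, so r6c4=3.
Step 13. [r7c8∈{5}] r7c8 has the single candidate 5, so r7c8=5.
Step 14. [r7c3∈{9}] r7c3 is down to just 9. So r7c3=9.
Step 15. [r2c2∈{5,7,9}] in row 2, 9 fits only at r2c2. So r2c2=9.
Step 16. [r4c5∈{9}] nothing but 9 survives at r4c5, so r4c5=9.
Step 17. [r1c1∈{2}] r1c1 is down to just 2. So r1c1=2.
Step 18. [r2c3∈{5,7}] in row 2, 7 fits only at r2c3. So r2c3=7.
Step 19. [r4c7∈{1,5}] row 4 places 5 nowhere but r4c7, so r4c7=5.
Step 20. [r5c8∈{8}] r5c8's peers cover all but 8. So r5c8=8.
Step 21. [r3c9∈{8}] nothing but 8 survives at r3c9 ⇒ r3c9=8.
Step 22. [r6c6∈{2}] r6c6 has the single candidate 2 ⇒ r6c6=2.
Step 23. [r1c3∈{4}] r1c3 has the single candidate 4 ⇒ r1c3=4.
Step 24. [r6c7∈{1}] r6c7 is down to just 1, so r6c7=1.
Step 25. [r5c3∈{2}] r5c3 is down to just 2. So r5c3=2.
Step 26. [r3c2∈{5}] r3c2 has the single candidate 5, so r3c2=5.
Step 27. [r6c5∈{7}] r6c5 has the single candidate 7 ⇒ r6c5=7.
Step 28. [r5c1∈{9}] r5c1's peers cover all but 9 ⇒ r5c1=9.
Step 29. [r5c9∈{3}] only 3 remains possible at r5c9 ⇒ r5c9=3.
Step 30. [r1c5∈{3}] only 3 remains possible at r1c5. So r1c5=3.
Step 31. [r5c2∈{7}] r5c2's peers cover all but 7. So r5c2=7.
Step 32. [r4c4∈{4}] nothing but 4 survives at r4c4 ⇒ r4c4=4.
Step 33. [r9c9∈{7}] nothing but 7 survives at r9c9. So r9c9=7.
Step 34. [r7c1∈{8}] r7c1 has the single candidate 8 ⇒ r7c1=8.
Step 35. [r1c4∈{6}] r1c4's peers cover all but 6 ⇒ r1c4=6.
Step 36. [r8c6∈{3}] r8c6's peers cover all but 3, so r8c6=3.
Step 37. [r9c3∈{5}] nothing but 5 survives at r9c3. So r9c3=5.
Step 38. [r4c1∈{1}] only 1 remains possible at r4c1, so r4c1=1.
Step 39. [r1c8∈{1}] r1c8 has the single candidate 1, so r1c8=1.
Step 40. [r9c5∈{8}] nothing but 8 survives at r9c5. So r9c5=8.
Step 41. [r2c5∈{5}] nothing but 5 survives at r2c5, so r2c5=5.
Step 42. [r9c8∈{2}] only 2 remains possible at r9c8. So r9c8=2.
Step 43. [r9c4∈{9}] only 9 remains possible at r9c4 ⇒ r9c4=9.
Step 44. [r7c7∈{6}] r7c7 has the single candidate 6, so r7c7=6.
Step 45. [r8c8∈{4}] r8c8's peers cover all but 4. So r8c8=4.

Answer: 2 8 4 6 3 9 7 1 5 / 6 9 7 8 5 1 2 3 4 / 3 5 1 2 4 7 9 6 8 / 1 6 3 4 9 8 5 7 2 / 9 7 2 1 6 5 4 8 3 / 5 4 8 3 7 2 1 9 6 / 8 3 9 7 2 4 6 5 1 / 7 2 6 5 1 3 8 4 9 / 4 1 5 9 8 6 3 2 7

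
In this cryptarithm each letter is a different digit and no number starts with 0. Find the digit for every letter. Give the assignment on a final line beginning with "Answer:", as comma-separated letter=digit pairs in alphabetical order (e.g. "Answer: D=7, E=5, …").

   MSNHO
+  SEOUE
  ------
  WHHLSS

Step 1. [col 1: O + E ≡ S (mod 10)] O=5 is one option consistent with column 1 (O + E ≡ S (mod 10), carry-in 0) — take it ⇒ O=5.
Step 2. [col 1: O + E ≡ S (mod 10)] E=9 is one option consistent with column 1 (O + E ≡ S (mod 10), carry-in 0) — take it, so E=9.
Step 3. [col 1: O + E ≡ S (mod 10)] in column 1 we have O+E≡S with carry-in 0; given O=5, E=9 and digits 5,9 already taken and all letters distinct, that pins S to 4 ⇒ S=4.
Step 4. [col 2: H + U ≡ S (mod 10)] no forcing yet in column 2 (carry-in 1); U=0 is free and consistent — try it ⇒ U=0.
Step 5. [W] adding two 5-digit numbers gives at most 5+1 digits, and here it does — W is that final carry and must be 1. So W=1.
Step 6. [col 2: H + U ≡ S (mod 10)] from column 2 (U=0, S=4, carry-in 1, digits 0,1,4,5,9 already taken and all letters distinct): H must equal 3, so H=3.
Step 7. [col 3: N + O ≡ L (mod 10)] several values work for N in column 3 (N + O ≡ L (mod 10), carry-in 0); try N=2 ⇒ N=2.
Step 8. [col 3: N + O ≡ L (mod 10)] column 3 reads N+O+carry(0)=L with N=2, O=5; with digits 0,1,2,3,4,5,9 already taken and all letters distinct, the only value for L is 7, so L=7.
Step 9. [col 5: M + S ≡ H (mod 10)] column 5: given S=4, H=3, carry-in 1, and digits 0,1,2,3,4,5,7,9 already taken and all letters distinct, M+S≡H (mod 10) forces M=8 ⇒ M=8.

Answer: E=9, H=3, L=7, M=8, N=2, O=5, S=4, U=0, W=1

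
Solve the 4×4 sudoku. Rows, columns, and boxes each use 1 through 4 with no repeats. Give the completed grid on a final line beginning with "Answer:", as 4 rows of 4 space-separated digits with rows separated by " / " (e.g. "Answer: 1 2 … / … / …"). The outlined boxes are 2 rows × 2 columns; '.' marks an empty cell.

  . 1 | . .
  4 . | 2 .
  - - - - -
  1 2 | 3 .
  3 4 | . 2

Step 1. [r1c4∈{3,4}] across row 1, 3 lands solely at r1c4 ⇒ r1c4=3.
Step 2. [r2c2∈{3}] nothing but 3 survives at r2c2. So r2c2=3.
Step 3. [r1c1∈{2}] only 2 remains possible at r1c1 ⇒ r1c1=2.
Step 4. [r3c4∈{4}] r3c4 is down to just 4 ⇒ r3c4=4.
Step 5. [r4c3∈{1}] r4c3 is down to just 1 ⇒ r4c3=1.
Step 6. [r1c3∈{4}] r1c3 has the single candidate 4, so r1c3=4.
Step 7. [r2c4∈{1}] only 1 remains possible at r2c4, so r2c4=1.

Answer: 2 1 4 3 / 4 3 2 1 / 1 2 3 4 / 3 4 1 2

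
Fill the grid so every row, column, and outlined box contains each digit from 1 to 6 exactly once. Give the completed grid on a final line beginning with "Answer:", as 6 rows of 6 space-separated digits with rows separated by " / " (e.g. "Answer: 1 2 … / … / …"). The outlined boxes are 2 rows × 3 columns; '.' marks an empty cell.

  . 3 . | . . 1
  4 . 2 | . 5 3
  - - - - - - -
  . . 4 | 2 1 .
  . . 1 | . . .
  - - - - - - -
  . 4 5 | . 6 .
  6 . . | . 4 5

Step 1. [r4c4∈{3,4,5,6}] col 4 places 5 nowhere but r4c4. So r4c4=5.
Step 2. [r5c1∈{1,2,3}] in col 1, 1 fits only at r5c1 ⇒ r5c1=1.
Step 3. [r3c2∈{5,6}] in col 2, 5 fits only at r3c2 ⇒ r3c2=5.
Step 4. [r4c2∈{2,6}] r4c2 is the only open cell in box 3 admitting 6 ⇒ r4c2=6.
Step 5. [r5c4∈{3}] nothing but 3 survives at r5c4 ⇒ r5c4=3.
Step 6. [r4c1∈{2,3}] row 4 places 2 nowhere but r4c1. So r4c1=2.
Step 7. [r1c4∈{4,6}] r1c4 is the only open cell in row 1 admitting 4, so r1c4=4.
Step 8. [r4c5∈{3}] only 3 remains possible at r4c5, so r4c5=3.
Step 9. [r1c3∈{6}] r1c3 has the single candidate 6 ⇒ r1c3=6.
Step 10. [r3c6∈{6}] nothing but 6 survives at r3c6. So r3c6=6.
Step 11. [r3c1∈{3}] r3c1 has the single candidate 3, so r3c1=3.
Step 12. [r4c6∈{4}] nothing but 4 survives at r4c6. So r4c6=4.
Step 13. [r6c4∈{1}] r6c4 is down to just 1, so r6c4=1.
Step 14. [r1c1∈{5}] r1c1 is down to just 5, so r1c1=5.
Step 15. [r1c5∈{2}] nothing but 2 survives at r1c5 ⇒ r1c5=2.
Step 16. [r2c4∈{6}] r2c4 has the single candidate 6, so r2c4=6.
Step 17. [r5c6∈{2}] nothing but 2 survives at r5c6 ⇒ r5c6=2.
Step 18. [r2c2∈{1}] r2c2's peers cover all but 1, so r2c2=1.
Step 19. [r6c2∈{2}] r6c2 has the single candidate 2 ⇒ r6c2=2.
Step 20. [r6c3∈{3}] r6c3 is down to just 3, so r6c3=3.

Answer: 5 3 6 4 2 1 / 4 1 2 6 5 3 / 3 5 4 2 1 6 / 2 6 1 5 3 4 / 1 4 5 3 6 2 / 6 2 3 1 4 5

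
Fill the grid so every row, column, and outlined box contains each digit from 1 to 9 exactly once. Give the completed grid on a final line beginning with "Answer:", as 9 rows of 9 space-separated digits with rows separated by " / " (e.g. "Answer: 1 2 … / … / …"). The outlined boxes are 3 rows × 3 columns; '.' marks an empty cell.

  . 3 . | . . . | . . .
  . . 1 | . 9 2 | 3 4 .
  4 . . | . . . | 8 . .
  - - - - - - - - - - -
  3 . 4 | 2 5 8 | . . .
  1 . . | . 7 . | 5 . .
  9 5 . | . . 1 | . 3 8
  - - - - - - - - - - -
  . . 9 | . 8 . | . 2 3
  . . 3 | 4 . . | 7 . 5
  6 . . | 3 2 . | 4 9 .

Step 1. [r5c8∈{6}] r5c8's peers cover all but 6. So r5c8=6.
Step 2. [r6c4∈{6}] r6c4 is down to just 6, so r6c4=6.
Step 3. [r9c9∈{1}] nothing but 1 survives at r9c9 ⇒ r9c9=1.
Step 4. [r6c3∈{2,7}] r6c3 is the only open cell in row 6 admitting 7 ⇒ r6c3=7.
Step 5. [r3c2∈{2,6,7,9}] 9 has one home in col 2: r3c2 ⇒ r3c2=9.
Step 6. [r5c6∈{3,4,9}] r5c6 is the only open cell in row 5 admitting 3, so r5c6=3.
Step 7. [r1c6∈{4,5,6,7}] in col 6, 4 fits only at r1c6, so r1c6=4.
Step 8. [r8c8∈{8}] r8c8's peers cover all but 8. So r8c8=8.
Step 9. [r7c7∈{6}] r7c7 has the single candidate 6 ⇒ r7c7=6.
Step 10. [r5c9∈{2,4,9}] across row 5, 4 lands solely at r5c9 ⇒ r5c9=4.
Step 11. [r7c2∈{1,4,7}] row 7 places 4 nowhere but r7c2, so r7c2=4.
Step 12. [r7c4∈{1,5,7}] across row 7, 1 lands solely at r7c4, so r7c4=1.
Step 13. [r8c5∈{6}] r8c5's peers cover all but 6 ⇒ r8c5=6.
Step 14. [r3c6∈{5,6,7}] col 6 places 6 nowhere but r3c6 ⇒ r3c6=6.
Step 15. [r1c3∈{2,5,6,8}] r1c3 is the only open cell in col 3 admitting 6, so r1c3=6.
Step 16. [r1c5∈{1}] nothing but 1 survives at r1c5, so r1c5=1.
Step 17. [r3c8∈{1,5,7}] row 3 places 1 nowhere but r3c8 ⇒ r3c8=1.
Step 18. [r1c8∈{5,7}] r1c8 is the only open cell in col 8 admitting 5. So r1c8=5.
Step 19. [r8c1∈{2}] r8c1's peers cover all but 2. So r8c1=2.
Step 20. [r3c3∈{2,5}] across box 1, 2 lands solely at r3c3, so r3c3=2.
Step 21. [r2c1∈{5,7,8}] r2c1 is the only open cell in box 1 admitting 5. So r2c1=5.
Step 22. [r3c9∈{7}] r3c9 is down to just 7 ⇒ r3c9=7.
Step 23. [r1c1∈{7,8}] 8 has one home in col 1: r1c1 ⇒ r1c1=8.
Step 24. [r9c3∈{5,8}] in col 3, 5 fits only at r9c3, so r9c3=5.
Step 25. [r9c6∈{7}] r9c6's peers cover all but 7 ⇒ r9c6=7.
Step 26. [r1c9∈{2,9}] r1c9 is the only open cell in col 9 admitting 2. So r1c9=2.
Step 27. [r5c2∈{2,8}] row 5 places 2 nowhere but r5c2 ⇒ r5c2=2.
Step 28. [r2c2∈{7}] nothing but 7 survives at r2c2. So r2c2=7.
Step 29. [r4c9∈{9}] r4c9 is down to just 9, so r4c9=9.
Step 30. [r8c6∈{9}] r8c6 is down to just 9, so r8c6=9.
Step 31. [r2c4∈{8}] r2c4's peers cover all but 8 ⇒ r2c4=8.
Step 32. [r4c7∈{1}] r4c7 is down to just 1 ⇒ r4c7=1.
Step 33. [r3c4∈{5}] r3c4 is down to just 5. So r3c4=5.
Step 34. [r6c5∈{4}] r6c5's peers cover all but 4. So r6c5=4.
Step 35. [r3c5∈{3}] r3c5's peers cover all but 3. So r3c5=3.
Step 36. [r1c4∈{7}] r1c4's peers cover all but 7. So r1c4=7.
Step 37. [r4c2∈{6}] only 6 remains possible at r4c2 ⇒ r4c2=6.
Step 38. [r6c7∈{2}] only 2 remains possible at r6c7. So r6c7=2.
Step 39. [r7c1∈{7}] r7c1's peers cover all but 7 ⇒ r7c1=7.
Step 40. [r4c8∈{7}] r4c8's peers cover all but 7. So r4c8=7.
Step 41. [r9c2∈{8}] r9c2's peers cover all but 8, so r9c2=8.
Step 42. [r5c3∈{8}] r5c3 is down to just 8 ⇒ r5c3=8.
Step 43. [r7c6∈{5}] only 5 remains possible at r7c6. So r7c6=5.
Step 44. [r2c9∈{6}] only 6 remains possible at r2c9. So r2c9=6.
Step 45. [r8c2∈{1}] nothing but 1 survives at r8c2, so r8c2=1.
Step 46. [r1c7∈{9}] r1c7 is down to just 9, so r1c7=9.
Step 47. [r5c4∈{9}] r5c4 is down to just 9 ⇒ r5c4=9.

Answer: 8 3 6 7 1 4 9 5 2 / 5 7 1 8 9 2 3 4 6 / 4 9 2 5 3 6 8 1 7 / 3 6 4 2 5 8 1 7 9 / 1 2 8 9 7 3 5 6 4 / 9 5 7 6 4 1 2 3 8 / 7 4 9 1 8 5 6 2 3 / 2 1 3 4 6 9 7 8 5 / 6 8 5 3 2 7 4 9 1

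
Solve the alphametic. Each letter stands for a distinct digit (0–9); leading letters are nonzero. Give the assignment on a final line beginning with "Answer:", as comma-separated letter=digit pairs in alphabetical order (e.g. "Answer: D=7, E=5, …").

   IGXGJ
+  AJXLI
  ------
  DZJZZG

Step 1. [col 1: J + I ≡ G (mod 10)] I=7 is one option consistent with column 1 (J + I ≡ G (mod 10), carry-in 0) — take it ⇒ I=7.
Step 2. [col 1: J + I ≡ G (mod 10)] no forcing yet in column 1 (carry-in 0); J=2 is free and consistent — try it. So J=2.
Step 3. [D] D is the leading digit of a 6-digit sum of two 5-digit numbers; the final carry is exactly 1, so D=1.
Step 4. [col 1: J + I ≡ G (mod 10)] column 1: given J=2, I=7, carry-in 0, and digits 1,2,7 already taken and all letters distinct, J+I≡G (mod 10) forces G=9. So G=9.
Step 5. [col 2: G + L ≡ Z (mod 10)] column 2 (G + L ≡ Z (mod 10), carry-in 0) doesn't pin L yet; pick L=4 and continue ⇒ L=4.
Step 6. [col 2: G + L ≡ Z (mod 10)] column 2 reads G+L+carry(0)=Z with G=9, L=4; with digits 1,2,4,7,9 already taken and all letters distinct, the only value for Z is 3, so Z=3.
Step 7. [col 3: X + X ≡ Z (mod 10)] column 3: given Z=3, carry-in 1, and digits 1,2,3,4,7,9 already taken and all letters distinct, X+X≡Z (mod 10) forces X=6. So X=6.
Step 8. [col 5: I + A ≡ Z (mod 10)] from column 5 (I=7, Z=3, carry-in 1, digits 1,2,3,4,6,7,9 already taken and all letters distinct): A must equal 5 ⇒ A=5.

Answer: A=5, D=1, G=9, I=7, J=2, L=4, X=6, Z=3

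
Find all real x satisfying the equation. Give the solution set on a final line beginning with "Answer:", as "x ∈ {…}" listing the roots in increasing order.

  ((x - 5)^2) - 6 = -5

Step 1. [((x - 5)^2) - 6 = -5] 6 comes off first (add 6). So sub: (x - 5)^2 = 1.
Step 2. [(x - 5)^2 = 1] LHS squared, RHS 1 ≥ 0: apply √ (±) ⇒ sqrt: x - 5 = 1 or -1.
Step 3. [x - 5 = 1 or -1] the outer -5 inverts by adding 5. So sub: x = 6 or 4.

Answer: x ∈ {4, 6}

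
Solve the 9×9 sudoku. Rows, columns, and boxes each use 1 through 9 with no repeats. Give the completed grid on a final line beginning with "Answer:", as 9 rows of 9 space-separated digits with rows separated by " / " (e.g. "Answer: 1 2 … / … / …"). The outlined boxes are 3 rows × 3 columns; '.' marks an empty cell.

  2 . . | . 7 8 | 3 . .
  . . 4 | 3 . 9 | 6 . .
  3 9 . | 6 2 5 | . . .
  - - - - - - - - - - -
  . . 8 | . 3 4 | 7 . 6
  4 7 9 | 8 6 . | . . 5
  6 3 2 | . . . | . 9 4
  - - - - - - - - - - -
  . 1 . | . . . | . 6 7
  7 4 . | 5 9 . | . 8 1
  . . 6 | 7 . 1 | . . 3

Step 1. [r5c6∈{2}] r5c6 is down to just 2 ⇒ r5c6=2.
Step 2. [r2c8∈{1,2,5,7}] across row 2, 7 lands solely at r2c8. So r2c8=7.
Step 3. [r1c8∈{1,4,5}] in box 3, 5 fits only at r1c8. So r1c8=5.
Step 4. [r7c3∈{3,5}] col 3 places 5 nowhere but r7c3. So r7c3=5.
Step 5. [r4c1∈{1,5}] box 4 places 1 nowhere but r4c1 ⇒ r4c1=1.
Step 6. [r8c7∈{2}] r8c7 is down to just 2. So r8c7=2.
Step 7. [r9c8∈{4}] r9c8's peers cover all but 4. So r9c8=4.
Step 8. [r6c4∈{1}] r6c4 has the single candidate 1 ⇒ r6c4=1.
Step 9. [r9c5∈{8}] only 8 remains possible at r9c5, so r9c5=8.
Step 10. [r3c8∈{1}] r3c8 has the single candidate 1, so r3c8=1.
Step 11. [r2c2∈{5,8}] 8 has one home in col 2: r2c2, so r2c2=8.
Step 12. [r7c7∈{9}] only 9 remains possible at r7c7, so r7c7=9.
Step 13. [r7c5∈{4}] r7c5's peers cover all but 4. So r7c5=4.
Step 14. [r8c3∈{3}] only 3 remains possible at r8c3 ⇒ r8c3=3.
Step 15. [r3c9∈{8}] r3c9's peers cover all but 8. So r3c9=8.
Step 16. [r7c6∈{3}] r7c6's peers cover all but 3 ⇒ r7c6=3.
Step 17. [r6c7∈{8}] r6c7 has the single candidate 8, so r6c7=8.
Step 18. [r3c7∈{4}] r3c7's peers cover all but 4. So r3c7=4.
Step 19. [r7c4∈{2}] r7c4's peers cover all but 2. So r7c4=2.
Step 20. [r4c8∈{2}] nothing but 2 survives at r4c8. So r4c8=2.
Step 21. [r5c7∈{1}] nothing but 1 survives at r5c7 ⇒ r5c7=1.
Step 22. [r2c5∈{1}] r2c5 has the single candidate 1, so r2c5=1.
Step 23. [r2c1∈{5}] r2c1's peers cover all but 5. So r2c1=5.
Step 24. [r4c2∈{5}] r4c2 has the single candidate 5 ⇒ r4c2=5.
Step 25. [r9c2∈{2}] only 2 remains possible at r9c2. So r9c2=2.
Step 26. [r9c1∈{9}] only 9 remains possible at r9c1 ⇒ r9c1=9.
Step 27. [r3c3∈{7}] r3c3 is down to just 7. So r3c3=7.
Step 28. [r4c4∈{9}] only 9 remains possible at r4c4 ⇒ r4c4=9.
Step 29. [r1c9∈{9}] r1c9 is down to just 9. So r1c9=9.
Step 30. [r7c1∈{8}] r7c1 is down to just 8, so r7c1=8.
Step 31. [r6c6∈{7}] only 7 remains possible at r6c6, so r6c6=7.
Step 32. [r1c2∈{6}] r1c2's peers cover all but 6, so r1c2=6.
Step 33. [r8c6∈{6}] r8c6 has the single candidate 6. So r8c6=6.
Step 34. [r6c5∈{5}] only 5 remains possible at r6c5. So r6c5=5.
Step 35. [r1c4∈{4}] r1c4 is down to just 4 ⇒ r1c4=4.
Step 36. [r5c8∈{3}] r5c8 is down to just 3 ⇒ r5c8=3.
Step 37. [r1c3∈{1}] r1c3 is down to just 1, so r1c3=1.
Step 38. [r2c9∈{2}] r2c9 has the single candidate 2, so r2c9=2.
Step 39. [r9c7∈{5}] r9c7 has the single candidate 5. So r9c7=5.

Answer: 2 6 1 4 7 8 3 5 9 / 5 8 4 3 1 9 6 7 2 / 3 9 7 6 2 5 4 1 8 / 1 5 8 9 3 4 7 2 6 / 4 7 9 8 6 2 1 3 5 / 6 3 2 1 5 7 8 9 4 / 8 1 5 2 4 3 9 6 7 / 7 4 3 5 9 6 2 8 1 / 9 2 6 7 8 1 5 4 3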